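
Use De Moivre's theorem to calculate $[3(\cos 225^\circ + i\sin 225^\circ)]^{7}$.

By De Moivre: z^n = r^n(cos(nθ) + i sin(nθ))
= 3^7(cos(7*225°) + i sin(7*225°))
= 2187(cos 135° + i sin 135°)
= -2187*sqrt(2)/2 + (2187*sqrt(2)/2)i


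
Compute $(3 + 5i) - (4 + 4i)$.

(3 - 4) + (5 - 4)i = -1 + i


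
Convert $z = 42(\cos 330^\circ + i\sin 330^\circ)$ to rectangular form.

a = r cos θ = 42 * sqrt(3)/2 = 21*sqrt(3)
b = r sin θ = 42 * -1/2 = -21
z = 21*sqrt(3) - 21i


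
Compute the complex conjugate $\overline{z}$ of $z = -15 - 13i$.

If z = a + bi, then conjugate(z) = a - bi
conjugate(-15 - 13i) = -15 + 13i


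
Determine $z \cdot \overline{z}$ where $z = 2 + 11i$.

z * conjugate(z) = |z|^2 = a^2 + b^2
= 2^2 + 11^2 = 125


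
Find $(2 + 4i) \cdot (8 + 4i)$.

(a1*a2 - b1*b2) + (a1*b2 + b1*a2)i
= (16 - 16) + (8 + 32)i
= 40i


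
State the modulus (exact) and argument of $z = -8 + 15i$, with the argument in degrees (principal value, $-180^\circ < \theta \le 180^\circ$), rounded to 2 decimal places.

|z| = sqrt((-8)^2 + 15^2) = 17
arg(z) = arctan(b/a) = arctan(15/-8) (quadrant-adjusted) = 118.07°


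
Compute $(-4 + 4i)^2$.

(a + bi)^2 = a^2 - b^2 + 2abi
= (-4)^2 - 4^2 + 2*(-4)*4i
= -32i


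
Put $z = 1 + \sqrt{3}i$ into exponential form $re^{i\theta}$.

r = |z| = sqrt((1)^2 + (sqrt(3))^2) = sqrt(1 + 3) = sqrt(4) = 2
θ = arctan(b/a) = arctan(1.7321/1) (quadrant-adjusted) = 60° = π/3
z = 2e^(i*π/3)


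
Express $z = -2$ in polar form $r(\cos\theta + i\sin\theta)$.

r = |z| = sqrt(a^2 + b^2) = sqrt((-2)^2 + (0)^2) = sqrt(4 + 0) = sqrt(4) = 2
b = 0 and a < 0, so z lies on the negative real axis: θ = 180°
z = 2(cos 180° + i sin 180°)


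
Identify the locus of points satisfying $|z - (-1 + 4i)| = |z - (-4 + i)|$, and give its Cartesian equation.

|z - z1| = |z - z2| means z is equidistant from z1 and z2,
i.e. the perpendicular bisector of the segment from (-1, 4) to (-4, 1) (midpoint (-5/2, 5/2)).
With z = x + yi, square both sides:
(x - (-1))^2 + (y - 4)^2 = (x - (-4))^2 + (y - 1)^2
The x^2 and y^2 terms cancel: -6x + (-6)y = 17 - 17 = 0
Simplify: x + y = 0
Locus: Perpendicular bisector of the segment from (-1, 4) to (-4, 1): the line x + y = 0


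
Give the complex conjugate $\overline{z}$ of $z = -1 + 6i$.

If z = a + bi, then conjugate(z) = a - bi
conjugate(-1 + 6i) = -1 - 6i


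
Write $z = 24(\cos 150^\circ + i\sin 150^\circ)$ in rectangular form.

a = r cos θ = 24 * -sqrt(3)/2 = -12*sqrt(3)
b = r sin θ = 24 * 1/2 = 12
z = -12*sqrt(3) + 12i


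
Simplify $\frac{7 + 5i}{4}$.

Divisor is real, so divide each part by 4:
= 7/4 + (5/4)i


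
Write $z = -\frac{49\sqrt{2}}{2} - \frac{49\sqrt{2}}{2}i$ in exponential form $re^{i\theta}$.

r = |z| = sqrt((-49*sqrt(2)/2)^2 + (-49*sqrt(2)/2)^2) = sqrt(2401/2 + 2401/2) = sqrt(2401) = 49
θ = arctan(b/a) = arctan(-34.6482/-34.6482) (quadrant-adjusted) = 225° = 5π/4
z = 49e^(i*5π/4)


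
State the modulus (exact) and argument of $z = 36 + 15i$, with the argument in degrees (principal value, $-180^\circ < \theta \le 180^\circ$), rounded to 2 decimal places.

|z| = sqrt(36^2 + 15^2) = 39
arg(z) = arctan(b/a) = arctan(15/36) (quadrant-adjusted) = 22.62°


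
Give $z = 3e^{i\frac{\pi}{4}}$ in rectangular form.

a = r cos θ = 3 * sqrt(2)/2 = 3*sqrt(2)/2
b = r sin θ = 3 * sqrt(2)/2 = 3*sqrt(2)/2
z = 3*sqrt(2)/2 + (3*sqrt(2)/2)i


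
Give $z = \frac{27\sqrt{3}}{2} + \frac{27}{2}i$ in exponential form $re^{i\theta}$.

r = |z| = sqrt((27*sqrt(3)/2)^2 + (27/2)^2) = sqrt(2187/4 + 729/4) = sqrt(729) = 27
θ = arctan(b/a) = arctan(13.5/23.3827) (quadrant-adjusted) = 30° = π/6
z = 27e^(i*π/6)


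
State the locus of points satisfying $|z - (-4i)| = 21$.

|z - z0| = r describes a circle centered at z0 with radius r
Here z0 = -4i and r = 21
Locus: Circle centered at (0, -4) with radius 21


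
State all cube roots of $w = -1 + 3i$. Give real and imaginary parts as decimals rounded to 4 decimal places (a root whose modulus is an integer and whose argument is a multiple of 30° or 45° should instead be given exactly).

|w| = sqrt(10) ≈ 3.162278, arg(w) ≈ 108.434949°
Root modulus = sqrt(10)^(1/3) ≈ 1.467799
Root arguments: θ_k = (arg(w) + 360°k)/3 for k = 0, 1, ..., 2
Compute each root as (root modulus)(cos θ_k + i sin θ_k) using full-precision intermediates, then round to 4 decimal places.
Roots: 1.1853 + 0.8658i, -1.3424 + 0.5936i, 0.1571 - 1.4594i


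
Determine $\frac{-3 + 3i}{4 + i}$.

Multiply numerator and denominator by conjugate (4 - i):
= (-3 + 3i)(4 - i) / (4^2 + 1^2)
= (-9 + 15i) / 17
= -9/17 + (15/17)i


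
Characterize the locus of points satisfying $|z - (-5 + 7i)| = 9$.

|z - z0| = r describes a circle centered at z0 with radius r
Here z0 = -5 + 7i and r = 9
Locus: Circle centered at (-5, 7) with radius 9


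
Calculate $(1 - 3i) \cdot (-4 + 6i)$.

(a1*a2 - b1*b2) + (a1*b2 + b1*a2)i
= (-4 - (-18)) + (6 + 12)i
= 14 + 18i


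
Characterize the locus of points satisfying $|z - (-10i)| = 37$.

|z - z0| = r describes a circle centered at z0 with radius r
Here z0 = -10i and r = 37
Locus: Circle centered at (0, -10) with radius 37


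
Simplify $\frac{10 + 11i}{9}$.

Divisor is real, so divide each part by 9:
= 10/9 + (11/9)i


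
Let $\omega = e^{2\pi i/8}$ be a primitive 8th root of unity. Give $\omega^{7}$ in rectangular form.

ω^7 = e^(2πi·7/8) = e^(i·7π/4)
= cos(7π/4) + i sin(7π/4)
= sqrt(2)/2 - (sqrt(2)/2)i


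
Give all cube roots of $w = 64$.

|w| = 64, arg(w) = 0°
Root modulus = 64^(1/3) = 4
Root arguments: θ_k = (0° + 360°k)/3 for k = 0, 1, ..., 2
Roots: 4, -2 + 2*sqrt(3)i, -2 - 2*sqrt(3)i


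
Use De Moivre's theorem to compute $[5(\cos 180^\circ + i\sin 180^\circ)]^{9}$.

By De Moivre: z^n = r^n(cos(nθ) + i sin(nθ))
= 5^9(cos(9*180°) + i sin(9*180°))
= 1953125(cos 180° + i sin 180°)
= -1953125


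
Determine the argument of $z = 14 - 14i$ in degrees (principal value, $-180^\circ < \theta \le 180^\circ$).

θ = arctan(b/a) = arctan(-14/14) (quadrant-adjusted) = -45°


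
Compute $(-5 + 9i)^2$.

(a + bi)^2 = a^2 - b^2 + 2abi
= (-5)^2 - 9^2 + 2*(-5)*9i
= -56 - 90i


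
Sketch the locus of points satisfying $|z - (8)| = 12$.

|z - z0| = r describes a circle centered at z0 with radius r
Here z0 = 8 and r = 12
Locus: Circle centered at (8, 0) with radius 12


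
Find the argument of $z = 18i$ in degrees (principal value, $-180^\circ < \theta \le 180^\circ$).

a = 0 and b > 0, so z lies on the positive imaginary axis: θ = 90°


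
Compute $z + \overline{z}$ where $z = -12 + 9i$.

z + conjugate(z) = (a + bi) + (a - bi) = 2a
= 2 * (-12) = -24


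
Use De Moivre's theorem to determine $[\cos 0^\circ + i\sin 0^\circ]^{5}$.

By De Moivre: z^n = r^n(cos(nθ) + i sin(nθ))
= 1^5(cos(5*0°) + i sin(5*0°))
= 1(cos 0° + i sin 0°)
= 1


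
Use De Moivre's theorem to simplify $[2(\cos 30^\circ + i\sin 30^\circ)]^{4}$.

By De Moivre: z^n = r^n(cos(nθ) + i sin(nθ))
= 2^4(cos(4*30°) + i sin(4*30°))
= 16(cos 120° + i sin 120°)
= -8 + 8*sqrt(3)i


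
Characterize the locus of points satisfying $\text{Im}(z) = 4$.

Im(z) = y where z = x + yi; the equation y = 4 is satisfied by all points with that y-coordinate
Locus: Horizontal line y = 4


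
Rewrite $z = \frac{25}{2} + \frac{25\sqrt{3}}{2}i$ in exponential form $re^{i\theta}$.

r = |z| = sqrt((25/2)^2 + (25*sqrt(3)/2)^2) = sqrt(625/4 + 1875/4) = sqrt(625) = 25
θ = arctan(b/a) = arctan(21.6506/12.5) (quadrant-adjusted) = 60° = π/3
z = 25e^(i*π/3)


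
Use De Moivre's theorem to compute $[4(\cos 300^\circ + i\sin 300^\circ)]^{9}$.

By De Moivre: z^n = r^n(cos(nθ) + i sin(nθ))
= 4^9(cos(9*300°) + i sin(9*300°))
= 262144(cos 180° + i sin 180°)
= -262144


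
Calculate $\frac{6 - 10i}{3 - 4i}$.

Multiply numerator and denominator by conjugate (3 + 4i):
= (6 - 10i)(3 + 4i) / (3^2 + (-4)^2)
= (58 - 6i) / 25
= 58/25 - (6/25)i


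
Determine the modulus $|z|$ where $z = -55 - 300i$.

|z| = sqrt(a^2 + b^2) = sqrt((-55)^2 + (-300)^2) = sqrt(93025) = 305


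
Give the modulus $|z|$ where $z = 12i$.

|z| = sqrt(a^2 + b^2) = sqrt(0^2 + 12^2) = sqrt(144) = 12


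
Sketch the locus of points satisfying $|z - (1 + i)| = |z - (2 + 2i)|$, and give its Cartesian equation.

|z - z1| = |z - z2| means z is equidistant from z1 and z2,
i.e. the perpendicular bisector of the segment from (1, 1) to (2, 2) (midpoint (3/2, 3/2)).
With z = x + yi, square both sides:
(x - 1)^2 + (y - 1)^2 = (x - 2)^2 + (y - 2)^2
The x^2 and y^2 terms cancel: 2x + 2y = 8 - 2 = 6
Simplify: x + y = 3
Locus: Perpendicular bisector of the segment from (1, 1) to (2, 2): the line x + y = 3


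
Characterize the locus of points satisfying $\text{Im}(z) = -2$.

Im(z) = y where z = x + yi; the equation y = -2 is satisfied by all points with that y-coordinate
Locus: Horizontal line y = -2


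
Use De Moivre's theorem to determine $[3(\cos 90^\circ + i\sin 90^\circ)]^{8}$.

By De Moivre: z^n = r^n(cos(nθ) + i sin(nθ))
= 3^8(cos(8*90°) + i sin(8*90°))
= 6561(cos 0° + i sin 0°)
= 6561


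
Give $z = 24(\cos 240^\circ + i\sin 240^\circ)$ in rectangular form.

a = r cos θ = 24 * -1/2 = -12
b = r sin θ = 24 * -sqrt(3)/2 = -12*sqrt(3)
z = -12 - 12*sqrt(3)i


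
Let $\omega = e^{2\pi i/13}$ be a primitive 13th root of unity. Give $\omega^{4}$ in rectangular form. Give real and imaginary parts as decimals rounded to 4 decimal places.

ω^4 = e^(2πi·4/13) = e^(i·8π/13)
= cos(8π/13) + i sin(8π/13)
= -0.3546 + 0.9350i


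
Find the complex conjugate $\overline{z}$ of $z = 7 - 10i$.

If z = a + bi, then conjugate(z) = a - bi
conjugate(7 - 10i) = 7 + 10i


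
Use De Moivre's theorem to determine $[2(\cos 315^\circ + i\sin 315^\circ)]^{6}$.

By De Moivre: z^n = r^n(cos(nθ) + i sin(nθ))
= 2^6(cos(6*315°) + i sin(6*315°))
= 64(cos 90° + i sin 90°)
= 64i


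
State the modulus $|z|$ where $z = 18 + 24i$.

|z| = sqrt(a^2 + b^2) = sqrt(18^2 + 24^2) = sqrt(900) = 30


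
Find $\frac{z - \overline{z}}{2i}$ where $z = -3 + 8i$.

z - conjugate(z) = 2bi
(z - conjugate(z))/(2i) = 2bi/(2i) = b = 8


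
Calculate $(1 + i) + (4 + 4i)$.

(1 + 4) + (1 + 4)i = 5 + 5i


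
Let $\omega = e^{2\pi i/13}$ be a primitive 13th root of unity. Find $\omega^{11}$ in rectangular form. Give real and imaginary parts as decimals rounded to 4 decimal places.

ω^11 = e^(2πi·11/13) = e^(i·22π/13)
= cos(22π/13) + i sin(22π/13)
= 0.5681 - 0.8230i


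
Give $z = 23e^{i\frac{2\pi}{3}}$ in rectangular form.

a = r cos θ = 23 * -1/2 = -23/2
b = r sin θ = 23 * sqrt(3)/2 = 23*sqrt(3)/2
z = -23/2 + (23*sqrt(3)/2)i


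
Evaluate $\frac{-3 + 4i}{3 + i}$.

Multiply numerator and denominator by conjugate (3 - i):
= (-3 + 4i)(3 - i) / (3^2 + 1^2)
= (-5 + 15i) / 10
Divide through by 5: (-1 + 3i) / 2
= -1/2 + (3/2)i


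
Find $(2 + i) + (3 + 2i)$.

(2 + 3) + (1 + 2)i = 5 + 3i


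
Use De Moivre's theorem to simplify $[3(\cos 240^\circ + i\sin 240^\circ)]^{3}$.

By De Moivre: z^n = r^n(cos(nθ) + i sin(nθ))
= 3^3(cos(3*240°) + i sin(3*240°))
= 27(cos 0° + i sin 0°)
= 27


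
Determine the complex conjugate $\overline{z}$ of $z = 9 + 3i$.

If z = a + bi, then conjugate(z) = a - bi
conjugate(9 + 3i) = 9 - 3i


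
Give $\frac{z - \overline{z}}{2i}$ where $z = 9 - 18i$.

z - conjugate(z) = 2bi
(z - conjugate(z))/(2i) = 2bi/(2i) = b = -18


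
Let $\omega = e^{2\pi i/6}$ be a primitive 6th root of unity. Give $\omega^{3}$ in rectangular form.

ω^3 = e^(2πi·3/6) = e^(i·1π)
= cos(1π) + i sin(1π)
= -1


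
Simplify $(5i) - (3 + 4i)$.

(0 - 3) + (5 - 4)i = -3 + i


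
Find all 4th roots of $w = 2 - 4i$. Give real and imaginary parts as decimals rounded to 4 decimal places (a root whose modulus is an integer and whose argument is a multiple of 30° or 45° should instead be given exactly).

|w| = sqrt(20) ≈ 4.472136, arg(w) ≈ 296.565051°
Root modulus = sqrt(20)^(1/4) ≈ 1.454215
Root arguments: θ_k = (arg(w) + 360°k)/4 for k = 0, 1, ..., 3
Compute each root as (root modulus)(cos θ_k + i sin θ_k) using full-precision intermediates, then round to 4 decimal places.
Roots: 0.3974 + 1.3989i, -1.3989 + 0.3974i, -0.3974 - 1.3989i, 1.3989 - 0.3974i


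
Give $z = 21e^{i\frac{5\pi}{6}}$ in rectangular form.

a = r cos θ = 21 * -sqrt(3)/2 = -21*sqrt(3)/2
b = r sin θ = 21 * 1/2 = 21/2
z = -21*sqrt(3)/2 + (21/2)i


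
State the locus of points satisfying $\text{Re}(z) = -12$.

Re(z) = x where z = x + yi; the equation x = -12 is satisfied by all points with that x-coordinate
Locus: Vertical line x = -12


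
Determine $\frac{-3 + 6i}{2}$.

Divisor is real, so divide each part by 2:
= -3/2 + 3i


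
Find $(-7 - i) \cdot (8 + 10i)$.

(a1*a2 - b1*b2) + (a1*b2 + b1*a2)i
= (-56 - (-10)) + (-70 + (-8))i
= -46 - 78i


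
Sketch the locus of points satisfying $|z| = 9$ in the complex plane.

|z| = 9 means sqrt(x^2 + y^2) = 9
This is a circle of radius 9 centered at the origin


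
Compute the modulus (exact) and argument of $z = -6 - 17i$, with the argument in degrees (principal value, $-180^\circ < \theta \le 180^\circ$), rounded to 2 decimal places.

|z| = sqrt((-6)^2 + (-17)^2) = sqrt(325)
arg(z) = arctan(b/a) = arctan(-17/-6) (quadrant-adjusted) = -109.44°


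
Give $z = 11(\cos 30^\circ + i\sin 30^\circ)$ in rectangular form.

a = r cos θ = 11 * sqrt(3)/2 = 11*sqrt(3)/2
b = r sin θ = 11 * 1/2 = 11/2
z = 11*sqrt(3)/2 + (11/2)i


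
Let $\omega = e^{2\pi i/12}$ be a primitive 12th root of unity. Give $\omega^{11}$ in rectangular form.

ω^11 = e^(2πi·11/12) = e^(i·11π/6)
= cos(11π/6) + i sin(11π/6)
= sqrt(3)/2 - (1/2)i


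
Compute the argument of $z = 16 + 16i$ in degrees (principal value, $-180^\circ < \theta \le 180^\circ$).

θ = arctan(b/a) = arctan(16/16) (quadrant-adjusted) = 45°


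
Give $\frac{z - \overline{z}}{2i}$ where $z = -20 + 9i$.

z - conjugate(z) = 2bi
(z - conjugate(z))/(2i) = 2bi/(2i) = b = 9


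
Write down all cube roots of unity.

ω_k = e^(2πik/3) = cos(2πk/3) + i sin(2πk/3) for k = 0, 1, ..., 2
Roots: 1, -1/2 + (sqrt(3)/2)i, -1/2 - (sqrt(3)/2)i


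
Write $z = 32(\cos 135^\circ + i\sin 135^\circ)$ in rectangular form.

a = r cos θ = 32 * -sqrt(2)/2 = -16*sqrt(2)
b = r sin θ = 32 * sqrt(2)/2 = 16*sqrt(2)
z = -16*sqrt(2) + 16*sqrt(2)i


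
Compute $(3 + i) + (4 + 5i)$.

(3 + 4) + (1 + 5)i = 7 + 6i


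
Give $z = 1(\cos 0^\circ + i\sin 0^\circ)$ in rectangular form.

a = r cos θ = 1 * 1 = 1
b = r sin θ = 1 * 0 = 0
z = 1


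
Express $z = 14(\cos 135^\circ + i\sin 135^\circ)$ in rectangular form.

a = r cos θ = 14 * -sqrt(2)/2 = -7*sqrt(2)
b = r sin θ = 14 * sqrt(2)/2 = 7*sqrt(2)
z = -7*sqrt(2) + 7*sqrt(2)i


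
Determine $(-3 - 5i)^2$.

(a + bi)^2 = a^2 - b^2 + 2abi
= (-3)^2 - (-5)^2 + 2*(-3)*(-5)i
= -16 + 30i


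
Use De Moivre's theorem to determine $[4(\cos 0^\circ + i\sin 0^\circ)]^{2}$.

By De Moivre: z^n = r^n(cos(nθ) + i sin(nθ))
= 4^2(cos(2*0°) + i sin(2*0°))
= 16(cos 0° + i sin 0°)
= 16


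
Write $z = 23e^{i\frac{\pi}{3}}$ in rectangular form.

a = r cos θ = 23 * 1/2 = 23/2
b = r sin θ = 23 * sqrt(3)/2 = 23*sqrt(3)/2
z = 23/2 + (23*sqrt(3)/2)i


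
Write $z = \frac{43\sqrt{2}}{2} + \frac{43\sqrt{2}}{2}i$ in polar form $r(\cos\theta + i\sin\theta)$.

r = |z| = sqrt(a^2 + b^2) = sqrt((43*sqrt(2)/2)^2 + (43*sqrt(2)/2)^2) = sqrt(1849/2 + 1849/2) = sqrt(1849) = 43
θ = arctan(b/a) = arctan(30.4056/30.4056) (quadrant-adjusted) = 45°
z = 43(cos 45° + i sin 45°)


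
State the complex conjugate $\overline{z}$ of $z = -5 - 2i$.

If z = a + bi, then conjugate(z) = a - bi
conjugate(-5 - 2i) = -5 + 2i


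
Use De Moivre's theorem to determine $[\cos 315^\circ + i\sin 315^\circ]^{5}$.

By De Moivre: z^n = r^n(cos(nθ) + i sin(nθ))
= 1^5(cos(5*315°) + i sin(5*315°))
= 1(cos 135° + i sin 135°)
= -sqrt(2)/2 + (sqrt(2)/2)i


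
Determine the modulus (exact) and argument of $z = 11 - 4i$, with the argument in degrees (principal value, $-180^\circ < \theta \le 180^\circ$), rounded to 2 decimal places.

|z| = sqrt(11^2 + (-4)^2) = sqrt(137)
arg(z) = arctan(b/a) = arctan(-4/11) (quadrant-adjusted) = -19.98°


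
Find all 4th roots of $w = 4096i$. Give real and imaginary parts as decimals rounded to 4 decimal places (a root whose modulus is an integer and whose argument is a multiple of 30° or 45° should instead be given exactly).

|w| = 4096, arg(w) = 90°
Root modulus = 4096^(1/4) = 8
Root arguments: θ_k = (90° + 360°k)/4 for k = 0, 1, ..., 3
Compute each root as (root modulus)(cos θ_k + i sin θ_k) using full-precision intermediates, then round to 4 decimal places.
Roots: 7.3910 + 3.0615i, -3.0615 + 7.3910i, -7.3910 - 3.0615i, 3.0615 - 7.3910i


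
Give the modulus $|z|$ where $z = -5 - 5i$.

|z| = sqrt(a^2 + b^2) = sqrt((-5)^2 + (-5)^2) = sqrt(50) = sqrt(50)


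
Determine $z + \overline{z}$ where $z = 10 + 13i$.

z + conjugate(z) = (a + bi) + (a - bi) = 2a
= 2 * 10 = 20


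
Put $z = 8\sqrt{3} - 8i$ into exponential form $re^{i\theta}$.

r = |z| = sqrt((8*sqrt(3))^2 + (-8)^2) = sqrt(192 + 64) = sqrt(256) = 16
θ = arctan(b/a) = arctan(-8/13.8564) (quadrant-adjusted) = -30° = -π/6
z = 16e^(-i*π/6)


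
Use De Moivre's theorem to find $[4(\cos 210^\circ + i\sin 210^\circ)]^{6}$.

By De Moivre: z^n = r^n(cos(nθ) + i sin(nθ))
= 4^6(cos(6*210°) + i sin(6*210°))
= 4096(cos 180° + i sin 180°)
= -4096


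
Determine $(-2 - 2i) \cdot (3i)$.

(a1*a2 - b1*b2) + (a1*b2 + b1*a2)i
= (0 - (-6)) + (-6 + 0)i
= 6 - 6i


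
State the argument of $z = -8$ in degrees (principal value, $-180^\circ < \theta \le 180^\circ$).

b = 0 and a < 0, so z lies on the negative real axis: θ = 180°


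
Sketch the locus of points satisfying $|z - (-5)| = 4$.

|z - z0| = r describes a circle centered at z0 with radius r
Here z0 = -5 and r = 4
Locus: Circle centered at (-5, 0) with radius 4


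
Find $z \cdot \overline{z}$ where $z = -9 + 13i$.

z * conjugate(z) = |z|^2 = a^2 + b^2
= (-9)^2 + 13^2 = 250


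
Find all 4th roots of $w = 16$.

|w| = 16, arg(w) = 0°
Root modulus = 16^(1/4) = 2
Root arguments: θ_k = (0° + 360°k)/4 for k = 0, 1, ..., 3
Roots: 2, 2i, -2, -2i


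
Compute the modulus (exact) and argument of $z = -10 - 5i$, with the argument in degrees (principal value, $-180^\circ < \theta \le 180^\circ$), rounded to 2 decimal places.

|z| = sqrt((-10)^2 + (-5)^2) = sqrt(125)
arg(z) = arctan(b/a) = arctan(-5/-10) (quadrant-adjusted) = -153.43°


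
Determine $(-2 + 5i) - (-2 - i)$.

(-2 - (-2)) + (5 - (-1))i = 6i


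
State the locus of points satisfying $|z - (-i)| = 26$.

|z - z0| = r describes a circle centered at z0 with radius r
Here z0 = -i and r = 26
Locus: Circle centered at (0, -1) with radius 26


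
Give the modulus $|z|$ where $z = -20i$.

|z| = sqrt(a^2 + b^2) = sqrt(0^2 + (-20)^2) = sqrt(400) = 20


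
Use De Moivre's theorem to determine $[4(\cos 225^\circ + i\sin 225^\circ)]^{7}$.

By De Moivre: z^n = r^n(cos(nθ) + i sin(nθ))
= 4^7(cos(7*225°) + i sin(7*225°))
= 16384(cos 135° + i sin 135°)
= -8192*sqrt(2) + 8192*sqrt(2)i


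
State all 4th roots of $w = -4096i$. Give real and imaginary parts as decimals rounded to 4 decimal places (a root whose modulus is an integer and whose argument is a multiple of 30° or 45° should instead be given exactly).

|w| = 4096, arg(w) = 270°
Root modulus = 4096^(1/4) = 8
Root arguments: θ_k = (270° + 360°k)/4 for k = 0, 1, ..., 3
Compute each root as (root modulus)(cos θ_k + i sin θ_k) using full-precision intermediates, then round to 4 decimal places.
Roots: 3.0615 + 7.3910i, -7.3910 + 3.0615i, -3.0615 - 7.3910i, 7.3910 - 3.0615i


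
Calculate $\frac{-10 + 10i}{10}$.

Divisor is real, so divide each part by 10:
= -1 + i


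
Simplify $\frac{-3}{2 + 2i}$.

Multiply numerator and denominator by conjugate (2 - 2i):
= (-3)(2 - 2i) / (2^2 + 2^2)
= (-6 + 6i) / 8
Divide through by 2: (-3 + 3i) / 4
= -3/4 + (3/4)i


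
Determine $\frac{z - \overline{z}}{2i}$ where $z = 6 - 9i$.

z - conjugate(z) = 2bi
(z - conjugate(z))/(2i) = 2bi/(2i) = b = -9


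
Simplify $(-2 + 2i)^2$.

(a + bi)^2 = a^2 - b^2 + 2abi
= (-2)^2 - 2^2 + 2*(-2)*2i
= -8i


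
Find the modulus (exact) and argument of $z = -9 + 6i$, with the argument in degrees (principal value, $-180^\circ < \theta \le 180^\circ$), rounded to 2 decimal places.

|z| = sqrt((-9)^2 + 6^2) = sqrt(117)
arg(z) = arctan(b/a) = arctan(6/-9) (quadrant-adjusted) = 146.31°


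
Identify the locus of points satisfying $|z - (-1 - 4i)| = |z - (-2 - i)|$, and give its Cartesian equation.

|z - z1| = |z - z2| means z is equidistant from z1 and z2,
i.e. the perpendicular bisector of the segment from (-1, -4) to (-2, -1) (midpoint (-3/2, -5/2)).
With z = x + yi, square both sides:
(x - (-1))^2 + (y - (-4))^2 = (x - (-2))^2 + (y - (-1))^2
The x^2 and y^2 terms cancel: -2x + 6y = 5 - 17 = -12
Simplify: x - 3y = 6
Locus: Perpendicular bisector of the segment from (-1, -4) to (-2, -1): the line x - 3y = 6


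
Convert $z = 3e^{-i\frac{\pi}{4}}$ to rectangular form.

a = r cos θ = 3 * sqrt(2)/2 = 3*sqrt(2)/2
b = r sin θ = 3 * -sqrt(2)/2 = -3*sqrt(2)/2
z = 3*sqrt(2)/2 - (3*sqrt(2)/2)i


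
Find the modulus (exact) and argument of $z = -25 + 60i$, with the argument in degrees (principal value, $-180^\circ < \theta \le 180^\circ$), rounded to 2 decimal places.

|z| = sqrt((-25)^2 + 60^2) = 65
arg(z) = arctan(b/a) = arctan(60/-25) (quadrant-adjusted) = 112.62°


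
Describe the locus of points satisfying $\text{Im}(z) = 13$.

Im(z) = y where z = x + yi; the equation y = 13 is satisfied by all points with that y-coordinate
Locus: Horizontal line y = 13


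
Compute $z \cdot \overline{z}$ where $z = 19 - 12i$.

z * conjugate(z) = |z|^2 = a^2 + b^2
= 19^2 + (-12)^2 = 505


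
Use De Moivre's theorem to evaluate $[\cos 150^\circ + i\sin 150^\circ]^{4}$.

By De Moivre: z^n = r^n(cos(nθ) + i sin(nθ))
= 1^4(cos(4*150°) + i sin(4*150°))
= 1(cos 240° + i sin 240°)
= -1/2 - (sqrt(3)/2)i


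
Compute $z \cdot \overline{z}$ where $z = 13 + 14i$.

z * conjugate(z) = |z|^2 = a^2 + b^2
= 13^2 + 14^2 = 365


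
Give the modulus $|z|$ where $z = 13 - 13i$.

|z| = sqrt(a^2 + b^2) = sqrt(13^2 + (-13)^2) = sqrt(338) = sqrt(338)


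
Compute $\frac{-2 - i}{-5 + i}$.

Multiply numerator and denominator by conjugate (-5 - i):
= (-2 - i)(-5 - i) / ((-5)^2 + 1^2)
= (9 + 7i) / 26
= 9/26 + (7/26)i


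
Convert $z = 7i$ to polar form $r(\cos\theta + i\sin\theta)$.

r = |z| = sqrt(a^2 + b^2) = sqrt((0)^2 + (7)^2) = sqrt(0 + 49) = sqrt(49) = 7
a = 0 and b > 0, so z lies on the positive imaginary axis: θ = 90°
z = 7(cos 90° + i sin 90°)


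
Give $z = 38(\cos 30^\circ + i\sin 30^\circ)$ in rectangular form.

a = r cos θ = 38 * sqrt(3)/2 = 19*sqrt(3)
b = r sin θ = 38 * 1/2 = 19
z = 19*sqrt(3) + 19i


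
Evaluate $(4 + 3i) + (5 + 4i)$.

(4 + 5) + (3 + 4)i = 9 + 7i


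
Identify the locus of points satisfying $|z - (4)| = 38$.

|z - z0| = r describes a circle centered at z0 with radius r
Here z0 = 4 and r = 38
Locus: Circle centered at (4, 0) with radius 38


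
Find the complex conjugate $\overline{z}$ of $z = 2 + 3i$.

If z = a + bi, then conjugate(z) = a - bi
conjugate(2 + 3i) = 2 - 3i


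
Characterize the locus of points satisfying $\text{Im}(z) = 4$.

Im(z) = y where z = x + yi; the equation y = 4 is satisfied by all points with that y-coordinate
Locus: Horizontal line y = 4


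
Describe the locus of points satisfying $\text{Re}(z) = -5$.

Re(z) = x where z = x + yi; the equation x = -5 is satisfied by all points with that x-coordinate
Locus: Vertical line x = -5


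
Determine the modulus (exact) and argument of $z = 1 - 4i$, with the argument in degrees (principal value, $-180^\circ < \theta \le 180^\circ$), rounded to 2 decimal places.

|z| = sqrt(1^2 + (-4)^2) = sqrt(17)
arg(z) = arctan(b/a) = arctan(-4/1) (quadrant-adjusted) = -75.96°


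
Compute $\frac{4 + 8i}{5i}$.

Multiply numerator and denominator by conjugate (-5i):
= (4 + 8i)(-5i) / (0^2 + 5^2)
= (40 - 20i) / 25
Divide through by 5: (8 - 4i) / 5
= 8/5 - (4/5)i


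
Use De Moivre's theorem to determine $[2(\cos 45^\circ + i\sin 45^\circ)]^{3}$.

By De Moivre: z^n = r^n(cos(nθ) + i sin(nθ))
= 2^3(cos(3*45°) + i sin(3*45°))
= 8(cos 135° + i sin 135°)
= -4*sqrt(2) + 4*sqrt(2)i


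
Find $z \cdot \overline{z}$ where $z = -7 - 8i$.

z * conjugate(z) = |z|^2 = a^2 + b^2
= (-7)^2 + (-8)^2 = 113


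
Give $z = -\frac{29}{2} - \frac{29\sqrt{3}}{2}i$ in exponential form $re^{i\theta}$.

r = |z| = sqrt((-29/2)^2 + (-29*sqrt(3)/2)^2) = sqrt(841/4 + 2523/4) = sqrt(841) = 29
θ = arctan(b/a) = arctan(-25.1147/-14.5) (quadrant-adjusted) = -120° = -2π/3
z = 29e^(-i*2π/3)


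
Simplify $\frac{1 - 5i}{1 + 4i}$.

Multiply numerator and denominator by conjugate (1 - 4i):
= (1 - 5i)(1 - 4i) / (1^2 + 4^2)
= (-19 - 9i) / 17
= -19/17 - (9/17)i


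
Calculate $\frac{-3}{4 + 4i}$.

Multiply numerator and denominator by conjugate (4 - 4i):
= (-3)(4 - 4i) / (4^2 + 4^2)
= (-12 + 12i) / 32
Divide through by 4: (-3 + 3i) / 8
= -3/8 + (3/8)i


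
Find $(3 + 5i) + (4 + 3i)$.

(3 + 4) + (5 + 3)i = 7 + 8i


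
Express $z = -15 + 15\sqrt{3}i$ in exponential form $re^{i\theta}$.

r = |z| = sqrt((-15)^2 + (15*sqrt(3))^2) = sqrt(225 + 675) = sqrt(900) = 30
θ = arctan(b/a) = arctan(25.9808/-15) (quadrant-adjusted) = 120° = 2π/3
z = 30e^(i*2π/3)


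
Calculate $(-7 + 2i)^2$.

(a + bi)^2 = a^2 - b^2 + 2abi
= (-7)^2 - 2^2 + 2*(-7)*2i
= 45 - 28i


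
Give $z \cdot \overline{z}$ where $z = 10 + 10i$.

z * conjugate(z) = |z|^2 = a^2 + b^2
= 10^2 + 10^2 = 200


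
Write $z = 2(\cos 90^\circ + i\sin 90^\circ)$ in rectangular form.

a = r cos θ = 2 * 0 = 0
b = r sin θ = 2 * 1 = 2
z = 2i


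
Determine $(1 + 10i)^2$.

(a + bi)^2 = a^2 - b^2 + 2abi
= 1^2 - 10^2 + 2*1*10i
= -99 + 20i


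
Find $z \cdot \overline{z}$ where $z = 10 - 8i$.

z * conjugate(z) = |z|^2 = a^2 + b^2
= 10^2 + (-8)^2 = 164


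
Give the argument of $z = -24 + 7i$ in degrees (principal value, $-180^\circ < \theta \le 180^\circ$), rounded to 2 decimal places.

θ = arctan(b/a) = arctan(7/-24) (quadrant-adjusted) = 163.74°


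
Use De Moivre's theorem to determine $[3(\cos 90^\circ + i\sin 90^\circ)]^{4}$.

By De Moivre: z^n = r^n(cos(nθ) + i sin(nθ))
= 3^4(cos(4*90°) + i sin(4*90°))
= 81(cos 0° + i sin 0°)
= 81


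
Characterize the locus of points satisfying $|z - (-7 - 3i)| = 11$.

|z - z0| = r describes a circle centered at z0 with radius r
Here z0 = -7 - 3i and r = 11
Locus: Circle centered at (-7, -3) with radius 11


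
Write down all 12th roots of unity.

ω_k = e^(2πik/12) = cos(2πk/12) + i sin(2πk/12) for k = 0, 1, ..., 11
Roots: 1, sqrt(3)/2 + (1/2)i, 1/2 + (sqrt(3)/2)i, i, -1/2 + (sqrt(3)/2)i, -sqrt(3)/2 + (1/2)i, -1, -sqrt(3)/2 - (1/2)i, -1/2 - (sqrt(3)/2)i, -i, 1/2 - (sqrt(3)/2)i, sqrt(3)/2 - (1/2)i


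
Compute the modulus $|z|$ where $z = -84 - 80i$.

|z| = sqrt(a^2 + b^2) = sqrt((-84)^2 + (-80)^2) = sqrt(13456) = 116


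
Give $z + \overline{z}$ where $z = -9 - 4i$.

z + conjugate(z) = (a + bi) + (a - bi) = 2a
= 2 * (-9) = -18


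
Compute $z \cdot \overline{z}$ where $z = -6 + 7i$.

z * conjugate(z) = |z|^2 = a^2 + b^2
= (-6)^2 + 7^2 = 85


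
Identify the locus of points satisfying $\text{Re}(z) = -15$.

Re(z) = x where z = x + yi; the equation x = -15 is satisfied by all points with that x-coordinate
Locus: Vertical line x = -15


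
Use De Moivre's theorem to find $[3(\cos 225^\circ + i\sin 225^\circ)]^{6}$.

By De Moivre: z^n = r^n(cos(nθ) + i sin(nθ))
= 3^6(cos(6*225°) + i sin(6*225°))
= 729(cos 270° + i sin 270°)
= -729i


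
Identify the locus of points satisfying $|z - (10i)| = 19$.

|z - z0| = r describes a circle centered at z0 with radius r
Here z0 = 10i and r = 19
Locus: Circle centered at (0, 10) with radius 19


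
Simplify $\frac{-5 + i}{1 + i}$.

Multiply numerator and denominator by conjugate (1 - i):
= (-5 + i)(1 - i) / (1^2 + 1^2)
= (-4 + 6i) / 2
= -2 + 3i


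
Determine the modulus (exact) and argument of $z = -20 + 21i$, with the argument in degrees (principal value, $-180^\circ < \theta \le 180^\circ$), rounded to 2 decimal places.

|z| = sqrt((-20)^2 + 21^2) = 29
arg(z) = arctan(b/a) = arctan(21/-20) (quadrant-adjusted) = 133.60°


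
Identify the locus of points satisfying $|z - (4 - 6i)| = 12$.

|z - z0| = r describes a circle centered at z0 with radius r
Here z0 = 4 - 6i and r = 12
Locus: Circle centered at (4, -6) with radius 12


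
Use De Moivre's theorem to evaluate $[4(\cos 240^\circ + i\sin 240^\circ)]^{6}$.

By De Moivre: z^n = r^n(cos(nθ) + i sin(nθ))
= 4^6(cos(6*240°) + i sin(6*240°))
= 4096(cos 0° + i sin 0°)
= 4096


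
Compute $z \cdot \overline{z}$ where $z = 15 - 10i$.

z * conjugate(z) = |z|^2 = a^2 + b^2
= 15^2 + (-10)^2 = 325


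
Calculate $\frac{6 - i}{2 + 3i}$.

Multiply numerator and denominator by conjugate (2 - 3i):
= (6 - i)(2 - 3i) / (2^2 + 3^2)
= (9 - 20i) / 13
= 9/13 - (20/13)i


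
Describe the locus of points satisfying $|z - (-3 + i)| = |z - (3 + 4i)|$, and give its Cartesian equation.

|z - z1| = |z - z2| means z is equidistant from z1 and z2,
i.e. the perpendicular bisector of the segment from (-3, 1) to (3, 4) (midpoint (0, 5/2)).
With z = x + yi, square both sides:
(x - (-3))^2 + (y - 1)^2 = (x - 3)^2 + (y - 4)^2
The x^2 and y^2 terms cancel: 12x + 6y = 25 - 10 = 15
Simplify: 4x + 2y = 5
Locus: Perpendicular bisector of the segment from (-3, 1) to (3, 4): the line 4x + 2y = 5


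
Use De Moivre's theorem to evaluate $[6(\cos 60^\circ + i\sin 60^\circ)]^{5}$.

By De Moivre: z^n = r^n(cos(nθ) + i sin(nθ))
= 6^5(cos(5*60°) + i sin(5*60°))
= 7776(cos 300° + i sin 300°)
= 3888 - 3888*sqrt(3)i


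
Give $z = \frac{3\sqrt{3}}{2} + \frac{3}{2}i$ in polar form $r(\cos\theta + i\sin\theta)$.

r = |z| = sqrt(a^2 + b^2) = sqrt((3*sqrt(3)/2)^2 + (3/2)^2) = sqrt(27/4 + 9/4) = sqrt(9) = 3
θ = arctan(b/a) = arctan(1.5/2.5981) (quadrant-adjusted) = 30°
z = 3(cos 30° + i sin 30°)


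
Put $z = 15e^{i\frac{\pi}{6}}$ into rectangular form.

a = r cos θ = 15 * sqrt(3)/2 = 15*sqrt(3)/2
b = r sin θ = 15 * 1/2 = 15/2
z = 15*sqrt(3)/2 + (15/2)i


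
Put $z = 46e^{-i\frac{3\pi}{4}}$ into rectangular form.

a = r cos θ = 46 * -sqrt(2)/2 = -23*sqrt(2)
b = r sin θ = 46 * -sqrt(2)/2 = -23*sqrt(2)
z = -23*sqrt(2) - 23*sqrt(2)i


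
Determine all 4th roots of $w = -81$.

|w| = 81, arg(w) = 180°
Root modulus = 81^(1/4) = 3
Root arguments: θ_k = (180° + 360°k)/4 for k = 0, 1, ..., 3
Roots: 3*sqrt(2)/2 + (3*sqrt(2)/2)i, -3*sqrt(2)/2 + (3*sqrt(2)/2)i, -3*sqrt(2)/2 - (3*sqrt(2)/2)i, 3*sqrt(2)/2 - (3*sqrt(2)/2)i


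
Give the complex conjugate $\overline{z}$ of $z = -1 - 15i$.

If z = a + bi, then conjugate(z) = a - bi
conjugate(-1 - 15i) = -1 + 15i


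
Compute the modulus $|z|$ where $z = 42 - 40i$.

|z| = sqrt(a^2 + b^2) = sqrt(42^2 + (-40)^2) = sqrt(3364) = 58


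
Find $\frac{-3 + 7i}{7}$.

Divisor is real, so divide each part by 7:
= -3/7 + i


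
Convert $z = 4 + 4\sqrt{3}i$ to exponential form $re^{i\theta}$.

r = |z| = sqrt((4)^2 + (4*sqrt(3))^2) = sqrt(16 + 48) = sqrt(64) = 8
θ = arctan(b/a) = arctan(6.9282/4) (quadrant-adjusted) = 60° = π/3
z = 8e^(i*π/3)


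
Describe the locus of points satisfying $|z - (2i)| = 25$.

|z - z0| = r describes a circle centered at z0 with radius r
Here z0 = 2i and r = 25
Locus: Circle centered at (0, 2) with radius 25


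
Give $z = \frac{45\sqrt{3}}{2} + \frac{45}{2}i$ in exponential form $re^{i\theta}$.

r = |z| = sqrt((45*sqrt(3)/2)^2 + (45/2)^2) = sqrt(6075/4 + 2025/4) = sqrt(2025) = 45
θ = arctan(b/a) = arctan(22.5/38.9711) (quadrant-adjusted) = 30° = π/6
z = 45e^(i*π/6)


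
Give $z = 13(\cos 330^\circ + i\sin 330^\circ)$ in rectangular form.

a = r cos θ = 13 * sqrt(3)/2 = 13*sqrt(3)/2
b = r sin θ = 13 * -1/2 = -13/2
z = 13*sqrt(3)/2 - (13/2)i


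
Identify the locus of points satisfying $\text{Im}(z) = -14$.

Im(z) = y where z = x + yi; the equation y = -14 is satisfied by all points with that y-coordinate
Locus: Horizontal line y = -14


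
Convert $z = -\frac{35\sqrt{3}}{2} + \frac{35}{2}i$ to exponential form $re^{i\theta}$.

r = |z| = sqrt((-35*sqrt(3)/2)^2 + (35/2)^2) = sqrt(3675/4 + 1225/4) = sqrt(1225) = 35
θ = arctan(b/a) = arctan(17.5/-30.3109) (quadrant-adjusted) = 150° = 5π/6
z = 35e^(i*5π/6)


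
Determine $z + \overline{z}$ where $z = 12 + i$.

z + conjugate(z) = (a + bi) + (a - bi) = 2a
= 2 * 12 = 24


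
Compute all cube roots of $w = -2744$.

|w| = 2744, arg(w) = 180°
Root modulus = 2744^(1/3) = 14
Root arguments: θ_k = (180° + 360°k)/3 for k = 0, 1, ..., 2
Roots: 7 + 7*sqrt(3)i, -14, 7 - 7*sqrt(3)i


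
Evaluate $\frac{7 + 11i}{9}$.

Divisor is real, so divide each part by 9:
= 7/9 + (11/9)i


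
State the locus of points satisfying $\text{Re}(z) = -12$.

Re(z) = x where z = x + yi; the equation x = -12 is satisfied by all points with that x-coordinate
Locus: Vertical line x = -12


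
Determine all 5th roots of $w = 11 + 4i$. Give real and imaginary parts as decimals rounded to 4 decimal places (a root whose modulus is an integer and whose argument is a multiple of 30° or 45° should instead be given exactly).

|w| = sqrt(137) ≈ 11.704700, arg(w) ≈ 19.983107°
Root modulus = sqrt(137)^(1/5) ≈ 1.635581
Root arguments: θ_k = (arg(w) + 360°k)/5 for k = 0, 1, ..., 4
Compute each root as (root modulus)(cos θ_k + i sin θ_k) using full-precision intermediates, then round to 4 decimal places.
Roots: 1.6316 + 0.1140i, 0.3958 + 1.5870i, -1.3870 + 0.8668i, -1.2530 - 1.0513i, 0.6126 - 1.5165i


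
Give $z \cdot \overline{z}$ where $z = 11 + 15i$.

z * conjugate(z) = |z|^2 = a^2 + b^2
= 11^2 + 15^2 = 346


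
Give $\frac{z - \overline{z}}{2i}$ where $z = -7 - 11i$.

z - conjugate(z) = 2bi
(z - conjugate(z))/(2i) = 2bi/(2i) = b = -11


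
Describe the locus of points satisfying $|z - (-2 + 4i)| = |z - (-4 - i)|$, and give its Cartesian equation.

|z - z1| = |z - z2| means z is equidistant from z1 and z2,
i.e. the perpendicular bisector of the segment from (-2, 4) to (-4, -1) (midpoint (-3, 3/2)).
With z = x + yi, square both sides:
(x - (-2))^2 + (y - 4)^2 = (x - (-4))^2 + (y - (-1))^2
The x^2 and y^2 terms cancel: -4x + (-10)y = 17 - 20 = -3
Simplify: 4x + 10y = 3
Locus: Perpendicular bisector of the segment from (-2, 4) to (-4, -1): the line 4x + 10y = 3


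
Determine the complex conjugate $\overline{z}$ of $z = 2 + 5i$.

If z = a + bi, then conjugate(z) = a - bi
conjugate(2 + 5i) = 2 - 5i


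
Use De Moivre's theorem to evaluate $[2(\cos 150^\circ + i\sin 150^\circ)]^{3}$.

By De Moivre: z^n = r^n(cos(nθ) + i sin(nθ))
= 2^3(cos(3*150°) + i sin(3*150°))
= 8(cos 90° + i sin 90°)
= 8i


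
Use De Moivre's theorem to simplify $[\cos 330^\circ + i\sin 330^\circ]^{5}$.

By De Moivre: z^n = r^n(cos(nθ) + i sin(nθ))
= 1^5(cos(5*330°) + i sin(5*330°))
= 1(cos 210° + i sin 210°)
= -sqrt(3)/2 - (1/2)i


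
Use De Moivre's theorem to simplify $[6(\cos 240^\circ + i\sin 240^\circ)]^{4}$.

By De Moivre: z^n = r^n(cos(nθ) + i sin(nθ))
= 6^4(cos(4*240°) + i sin(4*240°))
= 1296(cos 240° + i sin 240°)
= -648 - 648*sqrt(3)i


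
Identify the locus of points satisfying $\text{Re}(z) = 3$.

Re(z) = x where z = x + yi; the equation x = 3 is satisfied by all points with that x-coordinate
Locus: Vertical line x = 3


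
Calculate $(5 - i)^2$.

(a + bi)^2 = a^2 - b^2 + 2abi
= 5^2 - (-1)^2 + 2*5*(-1)i
= 24 - 10i


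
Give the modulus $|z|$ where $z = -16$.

|z| = sqrt(a^2 + b^2) = sqrt((-16)^2 + 0^2) = sqrt(256) = 16


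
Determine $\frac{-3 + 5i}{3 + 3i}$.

Multiply numerator and denominator by conjugate (3 - 3i):
= (-3 + 5i)(3 - 3i) / (3^2 + 3^2)
= (6 + 24i) / 18
Divide through by 6: (1 + 4i) / 3
= 1/3 + (4/3)i


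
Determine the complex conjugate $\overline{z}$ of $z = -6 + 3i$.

If z = a + bi, then conjugate(z) = a - bi
conjugate(-6 + 3i) = -6 - 3i


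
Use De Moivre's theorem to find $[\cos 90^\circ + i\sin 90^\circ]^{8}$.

By De Moivre: z^n = r^n(cos(nθ) + i sin(nθ))
= 1^8(cos(8*90°) + i sin(8*90°))
= 1(cos 0° + i sin 0°)
= 1


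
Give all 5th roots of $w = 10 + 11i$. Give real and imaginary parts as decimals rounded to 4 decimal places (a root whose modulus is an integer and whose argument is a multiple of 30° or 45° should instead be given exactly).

|w| = sqrt(221) ≈ 14.866069, arg(w) ≈ 47.726311°
Root modulus = sqrt(221)^(1/5) ≈ 1.715692
Root arguments: θ_k = (arg(w) + 360°k)/5 for k = 0, 1, ..., 4
Compute each root as (root modulus)(cos θ_k + i sin θ_k) using full-precision intermediates, then round to 4 decimal places.
Roots: 1.6919 + 0.2845i, 0.2523 + 1.6970i, -1.5360 + 0.7643i, -1.2016 - 1.2247i, 0.7934 - 1.5212i


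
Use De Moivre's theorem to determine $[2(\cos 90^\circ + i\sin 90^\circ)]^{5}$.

By De Moivre: z^n = r^n(cos(nθ) + i sin(nθ))
= 2^5(cos(5*90°) + i sin(5*90°))
= 32(cos 90° + i sin 90°)
= 32i


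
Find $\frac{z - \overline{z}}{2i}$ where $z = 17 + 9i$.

z - conjugate(z) = 2bi
(z - conjugate(z))/(2i) = 2bi/(2i) = b = 9


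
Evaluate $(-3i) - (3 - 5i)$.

(0 - 3) + (-3 - (-5))i = -3 + 2i


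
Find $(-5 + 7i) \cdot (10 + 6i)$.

(a1*a2 - b1*b2) + (a1*b2 + b1*a2)i
= (-50 - 42) + (-30 + 70)i
= -92 + 40i


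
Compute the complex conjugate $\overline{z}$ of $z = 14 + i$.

If z = a + bi, then conjugate(z) = a - bi
conjugate(14 + i) = 14 - i


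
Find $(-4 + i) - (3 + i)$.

(-4 - 3) + (1 - 1)i = -7


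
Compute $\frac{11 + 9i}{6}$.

Divisor is real, so divide each part by 6:
= 11/6 + (3/2)i


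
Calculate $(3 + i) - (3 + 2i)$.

(3 - 3) + (1 - 2)i = -i


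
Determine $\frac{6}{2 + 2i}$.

Multiply numerator and denominator by conjugate (2 - 2i):
= (6)(2 - 2i) / (2^2 + 2^2)
= (12 - 12i) / 8
Divide through by 4: (3 - 3i) / 2
= 3/2 - (3/2)i


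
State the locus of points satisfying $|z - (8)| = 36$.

|z - z0| = r describes a circle centered at z0 with radius r
Here z0 = 8 and r = 36
Locus: Circle centered at (8, 0) with radius 36


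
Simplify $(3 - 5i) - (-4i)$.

(3 - 0) + (-5 - (-4))i = 3 - i


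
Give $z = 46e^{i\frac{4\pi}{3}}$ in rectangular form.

a = r cos θ = 46 * -1/2 = -23
b = r sin θ = 46 * -sqrt(3)/2 = -23*sqrt(3)
z = -23 - 23*sqrt(3)i


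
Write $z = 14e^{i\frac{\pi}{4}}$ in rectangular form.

a = r cos θ = 14 * sqrt(2)/2 = 7*sqrt(2)
b = r sin θ = 14 * sqrt(2)/2 = 7*sqrt(2)
z = 7*sqrt(2) + 7*sqrt(2)i


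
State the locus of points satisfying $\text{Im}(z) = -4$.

Im(z) = y where z = x + yi; the equation y = -4 is satisfied by all points with that y-coordinate
Locus: Horizontal line y = -4


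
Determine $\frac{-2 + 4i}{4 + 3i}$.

Multiply numerator and denominator by conjugate (4 - 3i):
= (-2 + 4i)(4 - 3i) / (4^2 + 3^2)
= (4 + 22i) / 25
= 4/25 + (22/25)i


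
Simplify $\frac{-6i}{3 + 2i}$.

Multiply numerator and denominator by conjugate (3 - 2i):
= (-6i)(3 - 2i) / (3^2 + 2^2)
= (-12 - 18i) / 13
= -12/13 - (18/13)i
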